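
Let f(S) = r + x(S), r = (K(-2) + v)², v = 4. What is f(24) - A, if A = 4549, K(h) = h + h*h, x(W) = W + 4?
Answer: -4485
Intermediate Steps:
x(W) = 4 + W
K(h) = h + h²
r = 36 (r = (-2*(1 - 2) + 4)² = (-2*(-1) + 4)² = (2 + 4)² = 6² = 36)
f(S) = 40 + S (f(S) = 36 + (4 + S) = 40 + S)
f(24) - A = (40 + 24) - 1*4549 = 64 - 4549 = -4485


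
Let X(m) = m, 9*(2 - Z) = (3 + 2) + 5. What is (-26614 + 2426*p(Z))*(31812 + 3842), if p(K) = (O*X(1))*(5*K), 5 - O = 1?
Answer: 5299396636/9 ≈ 5.8882e+8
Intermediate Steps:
Z = 8/9 (Z = 2 - ((3 + 2) + 5)/9 = 2 - (5 + 5)/9 = 2 - 1/9*10 = 2 - 10/9 = 8/9 ≈ 0.88889)
O = 4 (O = 5 - 1*1 = 5 - 1 = 4)
p(K) = 20*K (p(K) = (4*1)*(5*K) = 4*(5*K) = 20*K)
(-26614 + 2426*p(Z))*(31812 + 3842) = (-26614 + 2426*(20*(8/9)))*(31812 + 3842) = (-26614 + 2426*(160/9))*35654 = (-26614 + 388160/9)*35654 = (148634/9)*35654 = 5299396636/9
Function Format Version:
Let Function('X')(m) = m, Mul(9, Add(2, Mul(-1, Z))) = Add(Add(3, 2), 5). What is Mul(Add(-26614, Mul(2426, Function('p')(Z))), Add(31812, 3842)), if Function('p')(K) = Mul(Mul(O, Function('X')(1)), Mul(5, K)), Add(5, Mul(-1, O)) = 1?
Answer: Rational(5299396636, 9) ≈ 5.8882e+8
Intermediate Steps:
Z = Rational(8, 9) (Z = Add(2, Mul(Rational(-1, 9), Add(Add(3, 2), 5))) = Add(2, Mul(Rational(-1, 9), Add(5, 5))) = Add(2, Mul(Rational(-1, 9), 10)) = Add(2, Rational(-10, 9)) = Rational(8, 9) ≈ 0.88889)
O = 4 (O = Add(5, Mul(-1, 1)) = Add(5, -1) = 4)
Function('p')(K) = Mul(20, K) (Function('p')(K) = Mul(Mul(4, 1), Mul(5, K)) = Mul(4, Mul(5, K)) = Mul(20, K))
Mul(Add(-26614, Mul(2426, Function('p')(Z))), Add(31812, 3842)) = Mul(Add(-26614, Mul(2426, Mul(20, Rational(8, 9)))), Add(31812, 3842)) = Mul(Add(-26614, Mul(2426, Rational(160, 9))), 35654) = Mul(Add(-26614, Rational(388160, 9)), 35654) = Mul(Rational(148634, 9), 35654) = Rational(5299396636, 9)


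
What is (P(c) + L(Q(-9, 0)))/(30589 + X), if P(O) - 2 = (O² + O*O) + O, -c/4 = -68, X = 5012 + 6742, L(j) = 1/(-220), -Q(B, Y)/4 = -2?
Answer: 32613239/9315460 ≈ 3.5010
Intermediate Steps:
Q(B, Y) = 8 (Q(B, Y) = -4*(-2) = 8)
L(j) = -1/220
X = 11754
c = 272 (c = -4*(-68) = 272)
P(O) = 2 + O + 2*O² (P(O) = 2 + ((O² + O*O) + O) = 2 + ((O² + O²) + O) = 2 + (2*O² + O) = 2 + (O + 2*O²) = 2 + O + 2*O²)
(P(c) + L(Q(-9, 0)))/(30589 + X) = ((2 + 272 + 2*272²) - 1/220)/(30589 + 11754) = ((2 + 272 + 2*73984) - 1/220)/42343 = ((2 + 272 + 147968) - 1/220)*(1/42343) = (148242 - 1/220)*(1/42343) = (32613239/220)*(1/42343) = 32613239/9315460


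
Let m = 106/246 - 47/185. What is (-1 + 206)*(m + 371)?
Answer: 8446129/111 ≈ 76091.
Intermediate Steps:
m = 4024/22755 (m = 106*(1/246) - 47*1/185 = 53/123 - 47/185 = 4024/22755 ≈ 0.17684)
(-1 + 206)*(m + 371) = (-1 + 206)*(4024/22755 + 371) = 205*(8446129/22755) = 8446129/111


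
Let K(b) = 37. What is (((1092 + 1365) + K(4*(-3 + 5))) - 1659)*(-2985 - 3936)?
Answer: -5779035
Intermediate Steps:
(((1092 + 1365) + K(4*(-3 + 5))) - 1659)*(-2985 - 3936) = (((1092 + 1365) + 37) - 1659)*(-2985 - 3936) = ((2457 + 37) - 1659)*(-6921) = (2494 - 1659)*(-6921) = 835*(-6921) = -5779035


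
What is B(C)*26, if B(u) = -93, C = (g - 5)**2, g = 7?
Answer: -2418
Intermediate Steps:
C = 4 (C = (7 - 5)**2 = 2**2 = 4)
B(C)*26 = -93*26 = -2418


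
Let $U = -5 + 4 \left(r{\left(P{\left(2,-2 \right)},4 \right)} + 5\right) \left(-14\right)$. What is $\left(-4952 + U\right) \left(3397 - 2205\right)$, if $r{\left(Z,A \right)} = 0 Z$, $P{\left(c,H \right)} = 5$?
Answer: $-6242504$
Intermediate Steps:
$r{\left(Z,A \right)} = 0$
$U = -285$ ($U = -5 + 4 \left(0 + 5\right) \left(-14\right) = -5 + 4 \cdot 5 \left(-14\right) = -5 + 20 \left(-14\right) = -5 - 280 = -285$)
$\left(-4952 + U\right) \left(3397 - 2205\right) = \left(-4952 - 285\right) \left(3397 - 2205\right) = - 5237 \left(3397 - 2205\right) = \left(-5237\right) 1192 = -6242504$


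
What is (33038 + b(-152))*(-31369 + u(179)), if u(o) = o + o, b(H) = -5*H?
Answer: -1048109778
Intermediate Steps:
u(o) = 2*o
(33038 + b(-152))*(-31369 + u(179)) = (33038 - 5*(-152))*(-31369 + 2*179) = (33038 + 760)*(-31369 + 358) = 33798*(-31011) = -1048109778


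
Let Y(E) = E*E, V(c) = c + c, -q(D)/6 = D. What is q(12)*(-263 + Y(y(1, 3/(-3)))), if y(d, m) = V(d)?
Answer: 18648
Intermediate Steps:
q(D) = -6*D
V(c) = 2*c
y(d, m) = 2*d
Y(E) = E²
q(12)*(-263 + Y(y(1, 3/(-3)))) = (-6*12)*(-263 + (2*1)²) = -72*(-263 + 2²) = -72*(-263 + 4) = -72*(-259) = 18648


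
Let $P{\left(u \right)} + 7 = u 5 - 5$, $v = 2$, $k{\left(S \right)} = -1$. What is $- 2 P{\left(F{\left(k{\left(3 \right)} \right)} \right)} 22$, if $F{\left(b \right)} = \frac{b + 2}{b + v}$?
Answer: $308$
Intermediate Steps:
$F{\left(b \right)} = 1$ ($F{\left(b \right)} = \frac{b + 2}{b + 2} = \frac{2 + b}{2 + b} = 1$)
$P{\left(u \right)} = -12 + 5 u$ ($P{\left(u \right)} = -7 + \left(u 5 - 5\right) = -7 + \left(5 u - 5\right) = -7 + \left(-5 + 5 u\right) = -12 + 5 u$)
$- 2 P{\left(F{\left(k{\left(3 \right)} \right)} \right)} 22 = - 2 \left(-12 + 5 \cdot 1\right) 22 = - 2 \left(-12 + 5\right) 22 = \left(-2\right) \left(-7\right) 22 = 14 \cdot 22 = 308$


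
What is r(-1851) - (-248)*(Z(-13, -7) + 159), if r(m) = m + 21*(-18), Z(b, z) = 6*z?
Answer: 26787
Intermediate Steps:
r(m) = -378 + m (r(m) = m - 378 = -378 + m)
r(-1851) - (-248)*(Z(-13, -7) + 159) = (-378 - 1851) - (-248)*(6*(-7) + 159) = -2229 - (-248)*(-42 + 159) = -2229 - (-248)*117 = -2229 - 1*(-29016) = -2229 + 29016 = 26787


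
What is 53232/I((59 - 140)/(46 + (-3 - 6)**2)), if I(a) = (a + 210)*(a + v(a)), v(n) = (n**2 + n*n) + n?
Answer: -9086626988/16511769 ≈ -550.31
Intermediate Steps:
v(n) = n + 2*n**2 (v(n) = (n**2 + n**2) + n = 2*n**2 + n = n + 2*n**2)
I(a) = (210 + a)*(a + a*(1 + 2*a)) (I(a) = (a + 210)*(a + a*(1 + 2*a)) = (210 + a)*(a + a*(1 + 2*a)))
53232/I((59 - 140)/(46 + (-3 - 6)**2)) = 53232/((2*((59 - 140)/(46 + (-3 - 6)**2))*(210 + ((59 - 140)/(46 + (-3 - 6)**2))**2 + 211*((59 - 140)/(46 + (-3 - 6)**2))))) = 53232/((2*(-81/(46 + (-9)**2))*(210 + (-81/(46 + (-9)**2))**2 + 211*(-81/(46 + (-9)**2))))) = 53232/((2*(-81/(46 + 81))*(210 + (-81/(46 + 81))**2 + 211*(-81/(46 + 81))))) = 53232/((2*(-81/127)*(210 + (-81/127)**2 + 211*(-81/127)))) = 53232/((2*(-81/127)*(210 + 6561/16129 - 17091/127))) = 53232/((2*(-81/127)*(1223094/16129))) = 53232/(-198141228/2048383) = 53232*(-2048383/198141228) = -9086626988/16511769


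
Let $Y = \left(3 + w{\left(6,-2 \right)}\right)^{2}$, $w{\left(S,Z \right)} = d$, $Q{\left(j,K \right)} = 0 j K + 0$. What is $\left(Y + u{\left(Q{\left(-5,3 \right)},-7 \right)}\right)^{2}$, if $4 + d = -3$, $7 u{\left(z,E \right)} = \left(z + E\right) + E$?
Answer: $196$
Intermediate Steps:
$Q{\left(j,K \right)} = 0$ ($Q{\left(j,K \right)} = 0 K + 0 = 0 + 0 = 0$)
$u{\left(z,E \right)} = \frac{z}{7} + \frac{2 E}{7}$ ($u{\left(z,E \right)} = \frac{\left(z + E\right) + E}{7} = \frac{\left(E + z\right) + E}{7} = \frac{z + 2 E}{7} = \frac{z}{7} + \frac{2 E}{7}$)
$d = -7$ ($d = -4 - 3 = -7$)
$w{\left(S,Z \right)} = -7$
$Y = 16$ ($Y = \left(3 - 7\right)^{2} = \left(-4\right)^{2} = 16$)
$\left(Y + u{\left(Q{\left(-5,3 \right)},-7 \right)}\right)^{2} = \left(16 + \left(\frac{1}{7} \cdot 0 + \frac{2}{7} \left(-7\right)\right)\right)^{2} = \left(16 + \left(0 - 2\right)\right)^{2} = \left(16 - 2\right)^{2} = 14^{2} = 196$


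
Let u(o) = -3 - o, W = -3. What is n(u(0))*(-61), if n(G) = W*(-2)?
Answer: -366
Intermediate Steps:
n(G) = 6 (n(G) = -3*(-2) = 6)
n(u(0))*(-61) = 6*(-61) = -366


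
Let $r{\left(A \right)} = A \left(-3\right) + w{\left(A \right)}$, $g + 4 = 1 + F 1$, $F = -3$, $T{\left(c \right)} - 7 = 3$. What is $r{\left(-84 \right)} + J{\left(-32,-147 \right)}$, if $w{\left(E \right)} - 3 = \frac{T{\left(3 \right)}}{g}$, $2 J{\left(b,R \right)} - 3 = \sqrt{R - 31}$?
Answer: $\frac{1529}{6} + \frac{i \sqrt{178}}{2} \approx 254.83 + 6.6708 i$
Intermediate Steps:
$T{\left(c \right)} = 10$ ($T{\left(c \right)} = 7 + 3 = 10$)
$J{\left(b,R \right)} = \frac{3}{2} + \frac{\sqrt{-31 + R}}{2}$ ($J{\left(b,R \right)} = \frac{3}{2} + \frac{\sqrt{R - 31}}{2} = \frac{3}{2} + \frac{\sqrt{-31 + R}}{2}$)
$g = -6$ ($g = -4 + \left(1 - 3\right) = -4 - 2 = -6$)
$w{\left(E \right)} = \frac{4}{3}$ ($w{\left(E \right)} = 3 + \frac{10}{-6} = 3 + 10 \left(- \frac{1}{6}\right) = 3 - \frac{5}{3} = \frac{4}{3}$)
$r{\left(A \right)} = \frac{4}{3} - 3 A$ ($r{\left(A \right)} = A \left(-3\right) + \frac{4}{3} = - 3 A + \frac{4}{3} = \frac{4}{3} - 3 A$)
$r{\left(-84 \right)} + J{\left(-32,-147 \right)} = \left(\frac{4}{3} - -252\right) + \left(\frac{3}{2} + \frac{\sqrt{-31 - 147}}{2}\right) = \left(\frac{4}{3} + 252\right) + \left(\frac{3}{2} + \frac{\sqrt{-178}}{2}\right) = \frac{760}{3} + \left(\frac{3}{2} + \frac{i \sqrt{178}}{2}\right) = \frac{1529}{6} + \frac{i \sqrt{178}}{2}$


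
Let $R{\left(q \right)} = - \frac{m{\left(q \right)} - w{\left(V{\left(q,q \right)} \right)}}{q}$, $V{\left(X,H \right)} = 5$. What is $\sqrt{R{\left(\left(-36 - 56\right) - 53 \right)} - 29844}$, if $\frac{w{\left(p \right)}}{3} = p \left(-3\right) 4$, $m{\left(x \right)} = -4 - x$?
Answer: $\frac{i \sqrt{627423555}}{145} \approx 172.75 i$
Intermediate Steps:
$w{\left(p \right)} = - 36 p$ ($w{\left(p \right)} = 3 p \left(-3\right) 4 = 3 - 3 p 4 = 3 \left(- 12 p\right) = - 36 p$)
$R{\left(q \right)} = - \frac{176 - q}{q}$ ($R{\left(q \right)} = - \frac{\left(-4 - q\right) - \left(-36\right) 5}{q} = - \frac{\left(-4 - q\right) - -180}{q} = - \frac{\left(-4 - q\right) + 180}{q} = - \frac{176 - q}{q}$)
$\sqrt{R{\left(\left(-36 - 56\right) - 53 \right)} - 29844} = \sqrt{\frac{-176 - 145}{\left(-36 - 56\right) - 53} - 29844} = \sqrt{\frac{-176 - 145}{-92 - 53} - 29844} = \sqrt{\frac{-176 - 145}{-145} - 29844} = \sqrt{\left(- \frac{1}{145}\right) \left(-321\right) - 29844} = \sqrt{\frac{321}{145} - 29844} = \sqrt{- \frac{4327059}{145}} = \frac{i \sqrt{627423555}}{145}$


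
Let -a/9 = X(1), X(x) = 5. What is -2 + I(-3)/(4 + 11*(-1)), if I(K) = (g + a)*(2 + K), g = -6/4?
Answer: -121/14 ≈ -8.6429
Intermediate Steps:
g = -3/2 (g = -6*1/4 = -3/2 ≈ -1.5000)
a = -45 (a = -9*5 = -45)
I(K) = -93 - 93*K/2 (I(K) = (-3/2 - 45)*(2 + K) = -93*(2 + K)/2 = -93 - 93*K/2)
-2 + I(-3)/(4 + 11*(-1)) = -2 + (-93 - 93/2*(-3))/(4 + 11*(-1)) = -2 + (-93 + 279/2)/(4 - 11) = -2 + (93/2)/(-7) = -2 - 1/7*93/2 = -2 - 93/14 = -121/14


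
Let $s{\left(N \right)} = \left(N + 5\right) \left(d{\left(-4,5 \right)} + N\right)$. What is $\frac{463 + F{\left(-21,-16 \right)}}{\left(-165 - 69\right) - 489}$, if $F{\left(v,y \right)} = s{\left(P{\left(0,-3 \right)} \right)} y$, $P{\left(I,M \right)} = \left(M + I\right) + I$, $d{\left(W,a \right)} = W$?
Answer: $- \frac{229}{241} \approx -0.95021$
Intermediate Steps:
$P{\left(I,M \right)} = M + 2 I$ ($P{\left(I,M \right)} = \left(I + M\right) + I = M + 2 I$)
$s{\left(N \right)} = \left(-4 + N\right) \left(5 + N\right)$ ($s{\left(N \right)} = \left(N + 5\right) \left(-4 + N\right) = \left(5 + N\right) \left(-4 + N\right) = \left(-4 + N\right) \left(5 + N\right)$)
$F{\left(v,y \right)} = - 14 y$ ($F{\left(v,y \right)} = \left(-20 + \left(-3 + 2 \cdot 0\right) + \left(-3 + 2 \cdot 0\right)^{2}\right) y = \left(-20 + \left(-3 + 0\right) + \left(-3 + 0\right)^{2}\right) y = \left(-20 - 3 + \left(-3\right)^{2}\right) y = \left(-20 - 3 + 9\right) y = - 14 y$)
$\frac{463 + F{\left(-21,-16 \right)}}{\left(-165 - 69\right) - 489} = \frac{463 - -224}{\left(-165 - 69\right) - 489} = \frac{463 + 224}{-234 - 489} = \frac{687}{-723} = 687 \left(- \frac{1}{723}\right) = - \frac{229}{241}$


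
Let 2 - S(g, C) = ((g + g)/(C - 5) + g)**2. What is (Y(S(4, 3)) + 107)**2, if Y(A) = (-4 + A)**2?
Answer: 12321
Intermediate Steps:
S(g, C) = 2 - (g + 2*g/(-5 + C))**2 (S(g, C) = 2 - ((g + g)/(C - 5) + g)**2 = 2 - ((2*g)/(-5 + C) + g)**2 = 2 - (2*g/(-5 + C) + g)**2 = 2 - (g + 2*g/(-5 + C))**2)
(Y(S(4, 3)) + 107)**2 = ((-4 + (2 - 1*4**2*(-3 + 3)**2/(-5 + 3)**2))**2 + 107)**2 = ((-4 + (2 - 1*16*0**2/(-2)**2))**2 + 107)**2 = ((-4 + (2 - 1*16*1/4*0))**2 + 107)**2 = ((-4 + (2 + 0))**2 + 107)**2 = ((-4 + 2)**2 + 107)**2 = ((-2)**2 + 107)**2 = (4 + 107)**2 = 111**2 = 12321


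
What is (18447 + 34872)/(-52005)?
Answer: -17773/17335 ≈ -1.0253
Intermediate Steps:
(18447 + 34872)/(-52005) = 53319*(-1/52005) = -17773/17335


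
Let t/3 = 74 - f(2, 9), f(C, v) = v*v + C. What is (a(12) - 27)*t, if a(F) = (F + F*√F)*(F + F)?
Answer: -7047 - 15552*√3 ≈ -33984.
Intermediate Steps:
a(F) = 2*F*(F + F^(3/2)) (a(F) = (F + F^(3/2))*(2*F) = 2*F*(F + F^(3/2)))
f(C, v) = C + v² (f(C, v) = v² + C = C + v²)
t = -27 (t = 3*(74 - (2 + 9²)) = 3*(74 - (2 + 81)) = 3*(74 - 1*83) = 3*(74 - 83) = 3*(-9) = -27)
(a(12) - 27)*t = ((2*12² + 2*12^(5/2)) - 27)*(-27) = ((2*144 + 2*(288*√3)) - 27)*(-27) = ((288 + 576*√3) - 27)*(-27) = (261 + 576*√3)*(-27) = -7047 - 15552*√3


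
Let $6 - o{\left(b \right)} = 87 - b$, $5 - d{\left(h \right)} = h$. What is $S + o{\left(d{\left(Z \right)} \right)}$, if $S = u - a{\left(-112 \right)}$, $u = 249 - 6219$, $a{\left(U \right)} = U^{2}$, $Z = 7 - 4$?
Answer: $-18593$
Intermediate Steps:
$Z = 3$
$d{\left(h \right)} = 5 - h$
$o{\left(b \right)} = -81 + b$ ($o{\left(b \right)} = 6 - \left(87 - b\right) = 6 + \left(-87 + b\right) = -81 + b$)
$u = -5970$
$S = -18514$ ($S = -5970 - \left(-112\right)^{2} = -5970 - 12544 = -18514$)
$S + o{\left(d{\left(Z \right)} \right)} = -18514 + \left(-81 + \left(5 - 3\right)\right) = -18514 + \left(-81 + 2\right) = -18514 - 79 = -18593$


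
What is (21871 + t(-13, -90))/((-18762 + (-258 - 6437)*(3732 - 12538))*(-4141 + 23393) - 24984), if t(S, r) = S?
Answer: 10929/567331476916 ≈ 1.9264e-8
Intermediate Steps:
(21871 + t(-13, -90))/((-18762 + (-258 - 6437)*(3732 - 12538))*(-4141 + 23393) - 24984) = (21871 - 13)/((-18762 + (-258 - 6437)*(3732 - 12538))*(-4141 + 23393) - 24984) = 21858/((-18762 - 6695*(-8806))*19252 - 24984) = 21858/((-18762 + 58956170)*19252 - 24984) = 21858/(58937408*19252 - 24984) = 21858/(1134662978816 - 24984) = 21858/1134662953832 = 21858*(1/1134662953832) = 10929/567331476916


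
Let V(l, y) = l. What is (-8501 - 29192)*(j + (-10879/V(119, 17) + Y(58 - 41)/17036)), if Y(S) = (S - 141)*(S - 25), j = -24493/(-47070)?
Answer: 81685356936636161/23856064470 ≈ 3.4241e+6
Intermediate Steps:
j = 24493/47070 (j = -24493*(-1/47070) = 24493/47070 ≈ 0.52035)
Y(S) = (-141 + S)*(-25 + S)
(-8501 - 29192)*(j + (-10879/V(119, 17) + Y(58 - 41)/17036)) = (-8501 - 29192)*(24493/47070 + (-10879/119 + (3525 + (58 - 41)² - 166*(58 - 41))/17036)) = -37693*(24493/47070 + (-10879*1/119 + (3525 + 17² - 166*17)*(1/17036))) = -37693*(24493/47070 + (-10879/119 + (3525 + 289 - 2822)*(1/17036))) = -37693*(24493/47070 + (-10879/119 + 992*(1/17036))) = -37693*(24493/47070 + (-10879/119 + 248/4259)) = -37693*(24493/47070 - 46304149/506821) = -37693*(-2167122726677/23856064470) = 81685356936636161/23856064470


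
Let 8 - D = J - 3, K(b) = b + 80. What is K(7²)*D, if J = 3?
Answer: 1032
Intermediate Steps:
K(b) = 80 + b
D = 8 (D = 8 - (3 - 3) = 8 - 1*0 = 8 + 0 = 8)
K(7²)*D = (80 + 7²)*8 = (80 + 49)*8 = 129*8 = 1032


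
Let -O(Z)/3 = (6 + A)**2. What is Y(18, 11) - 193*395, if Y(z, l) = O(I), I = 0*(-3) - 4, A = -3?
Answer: -76262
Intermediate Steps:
I = -4 (I = 0 - 4 = -4)
O(Z) = -27 (O(Z) = -3*(6 - 3)**2 = -3*3**2 = -3*9 = -27)
Y(z, l) = -27
Y(18, 11) - 193*395 = -27 - 193*395 = -27 - 76235 = -76262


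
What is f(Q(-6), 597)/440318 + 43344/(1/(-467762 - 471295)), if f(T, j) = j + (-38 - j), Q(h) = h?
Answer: -8961018749130691/220159 ≈ -4.0703e+10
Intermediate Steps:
f(T, j) = -38
f(Q(-6), 597)/440318 + 43344/(1/(-467762 - 471295)) = -38/440318 + 43344/(1/(-467762 - 471295)) = -38*1/440318 + 43344/(1/(-939057)) = -19/220159 + 43344/(-1/939057) = -19/220159 + 43344*(-939057) = -19/220159 - 40702486608 = -8961018749130691/220159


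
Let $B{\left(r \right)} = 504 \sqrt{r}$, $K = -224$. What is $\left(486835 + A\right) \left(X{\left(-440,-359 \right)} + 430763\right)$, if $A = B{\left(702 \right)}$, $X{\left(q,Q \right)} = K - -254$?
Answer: $209725110155 + 651359016 \sqrt{78} \approx 2.1548 \cdot 10^{11}$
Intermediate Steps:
$X{\left(q,Q \right)} = 30$ ($X{\left(q,Q \right)} = -224 - -254 = -224 + 254 = 30$)
$A = 1512 \sqrt{78}$ ($A = 504 \sqrt{702} = 504 \cdot 3 \sqrt{78} = 1512 \sqrt{78} \approx 13354.0$)
$\left(486835 + A\right) \left(X{\left(-440,-359 \right)} + 430763\right) = \left(486835 + 1512 \sqrt{78}\right) \left(30 + 430763\right) = \left(486835 + 1512 \sqrt{78}\right) 430793 = 209725110155 + 651359016 \sqrt{78}$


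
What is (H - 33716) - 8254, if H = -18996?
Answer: -60966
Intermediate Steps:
(H - 33716) - 8254 = (-18996 - 33716) - 8254 = -52712 - 8254 = -60966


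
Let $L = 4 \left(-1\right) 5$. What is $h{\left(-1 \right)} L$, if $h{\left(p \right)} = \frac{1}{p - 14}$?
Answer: $\frac{4}{3} \approx 1.3333$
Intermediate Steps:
$h{\left(p \right)} = \frac{1}{-14 + p}$
$L = -20$ ($L = \left(-4\right) 5 = -20$)
$h{\left(-1 \right)} L = \frac{1}{-14 - 1} \left(-20\right) = \frac{1}{-15} \left(-20\right) = \left(- \frac{1}{15}\right) \left(-20\right) = \frac{4}{3}$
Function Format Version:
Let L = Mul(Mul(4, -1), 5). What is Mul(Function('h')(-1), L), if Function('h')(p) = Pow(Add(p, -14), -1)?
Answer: Rational(4, 3) ≈ 1.3333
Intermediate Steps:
Function('h')(p) = Pow(Add(-14, p), -1)
L = -20 (L = Mul(-4, 5) = -20)
Mul(Function('h')(-1), L) = Mul(Pow(Add(-14, -1), -1), -20) = Mul(Pow(-15, -1), -20) = Mul(Rational(-1, 15), -20) = Rational(4, 3)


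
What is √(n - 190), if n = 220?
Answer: √30 ≈ 5.4772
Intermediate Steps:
√(n - 190) = √(220 - 190) = √30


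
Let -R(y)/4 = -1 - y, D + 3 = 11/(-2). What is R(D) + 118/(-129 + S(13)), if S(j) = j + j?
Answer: -3208/103 ≈ -31.146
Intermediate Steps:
S(j) = 2*j
D = -17/2 (D = -3 + 11/(-2) = -3 + 11*(-½) = -3 - 11/2 = -17/2 ≈ -8.5000)
R(y) = 4 + 4*y (R(y) = -4*(-1 - y) = 4 + 4*y)
R(D) + 118/(-129 + S(13)) = (4 + 4*(-17/2)) + 118/(-129 + 2*13) = (4 - 34) + 118/(-129 + 26) = -30 + 118/(-103) = -30 - 1/103*118 = -30 - 118/103 = -3208/103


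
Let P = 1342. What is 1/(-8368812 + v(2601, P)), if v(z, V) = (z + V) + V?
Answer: -1/8363527 ≈ -1.1957e-7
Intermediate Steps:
v(z, V) = z + 2*V (v(z, V) = (V + z) + V = z + 2*V)
1/(-8368812 + v(2601, P)) = 1/(-8368812 + (2601 + 2*1342)) = 1/(-8368812 + (2601 + 2684)) = 1/(-8368812 + 5285) = 1/(-8363527) = -1/8363527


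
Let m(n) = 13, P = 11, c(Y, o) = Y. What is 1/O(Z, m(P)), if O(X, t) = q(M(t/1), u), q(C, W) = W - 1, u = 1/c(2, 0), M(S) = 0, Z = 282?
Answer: -2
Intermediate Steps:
u = 1/2 ≈ 0.50000
q(C, W) = -1 + W
O(X, t) = -1/2 (O(X, t) = -1 + 1/2 = -1/2)
1/O(Z, m(P)) = 1/(-1/2) = -2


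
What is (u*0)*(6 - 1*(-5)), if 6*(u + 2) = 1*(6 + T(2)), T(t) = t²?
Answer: 0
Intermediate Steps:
u = -⅓ (u = -2 + (1*(6 + 2²))/6 = -2 + (1*(6 + 4))/6 = -2 + (1*10)/6 = -2 + (⅙)*10 = -2 + 5/3 = -⅓ ≈ -0.33333)
(u*0)*(6 - 1*(-5)) = (-⅓*0)*(6 - 1*(-5)) = 0*(6 + 5) = 0*11 = 0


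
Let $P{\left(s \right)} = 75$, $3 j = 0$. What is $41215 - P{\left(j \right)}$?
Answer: $41140$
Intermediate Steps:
$j = 0$ ($j = \frac{1}{3} \cdot 0 = 0$)
$41215 - P{\left(j \right)} = 41215 - 75 = 41140$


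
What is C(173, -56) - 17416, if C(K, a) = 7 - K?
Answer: -17582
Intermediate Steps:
C(173, -56) - 17416 = (7 - 1*173) - 17416 = (7 - 173) - 17416 = -166 - 17416 = -17582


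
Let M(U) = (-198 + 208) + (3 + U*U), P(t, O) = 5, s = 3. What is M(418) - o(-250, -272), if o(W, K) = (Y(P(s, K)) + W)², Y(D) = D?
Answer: 114712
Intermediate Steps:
o(W, K) = (5 + W)²
M(U) = 13 + U² (M(U) = 10 + (3 + U²) = 13 + U²)
M(418) - o(-250, -272) = (13 + 418²) - (5 - 250)² = (13 + 174724) - 1*(-245)² = 174737 - 1*60025 = 174737 - 60025 = 114712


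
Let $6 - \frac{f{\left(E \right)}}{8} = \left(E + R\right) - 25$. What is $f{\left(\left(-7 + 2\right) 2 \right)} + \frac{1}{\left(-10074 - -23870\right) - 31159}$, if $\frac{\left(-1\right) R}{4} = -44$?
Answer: $- \frac{18752041}{17363} \approx -1080.0$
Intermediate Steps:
$R = 176$ ($R = \left(-4\right) \left(-44\right) = 176$)
$f{\left(E \right)} = -1160 - 8 E$ ($f{\left(E \right)} = 48 - 8 \left(\left(E + 176\right) - 25\right) = 48 - 8 \left(\left(176 + E\right) - 25\right) = 48 - 8 \left(151 + E\right) = 48 - \left(1208 + 8 E\right) = -1160 - 8 E$)
$f{\left(\left(-7 + 2\right) 2 \right)} + \frac{1}{\left(-10074 - -23870\right) - 31159} = \left(-1160 - 8 \left(-7 + 2\right) 2\right) + \frac{1}{\left(-10074 - -23870\right) - 31159} = \left(-1160 - 8 \left(\left(-5\right) 2\right)\right) + \frac{1}{\left(-10074 + 23870\right) - 31159} = \left(-1160 - -80\right) + \frac{1}{13796 - 31159} = \left(-1160 + 80\right) + \frac{1}{-17363} = -1080 - \frac{1}{17363} = - \frac{18752041}{17363}$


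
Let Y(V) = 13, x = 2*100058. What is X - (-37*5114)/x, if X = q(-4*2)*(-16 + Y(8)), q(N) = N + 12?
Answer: -1106087/100058 ≈ -11.054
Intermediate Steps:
x = 200116
q(N) = 12 + N
X = -12 (X = (12 - 4*2)*(-16 + 13) = (12 - 8)*(-3) = 4*(-3) = -12)
X - (-37*5114)/x = -12 - (-37*5114)/200116 = -12 - (-189218)/200116 = -12 - 1*(-94609/100058) = -12 + 94609/100058 = -1106087/100058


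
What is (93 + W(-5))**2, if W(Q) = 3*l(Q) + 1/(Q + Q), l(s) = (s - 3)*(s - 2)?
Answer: 6806881/100 ≈ 68069.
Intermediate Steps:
l(s) = (-3 + s)*(-2 + s)
W(Q) = 18 + 1/(2*Q) - 15*Q + 3*Q**2 (W(Q) = 3*(6 + Q**2 - 5*Q) + 1/(Q + Q) = (18 - 15*Q + 3*Q**2) + 1/(2*Q) = 18 + 1/(2*Q) - 15*Q + 3*Q**2)
(93 + W(-5))**2 = (93 + (18 + (1/2)/(-5) - 15*(-5) + 3*(-5)**2))**2 = (93 + (18 + (1/2)*(-1/5) + 75 + 3*25))**2 = (93 + (18 - 1/10 + 75 + 75))**2 = (93 + 1679/10)**2 = (2609/10)**2 = 6806881/100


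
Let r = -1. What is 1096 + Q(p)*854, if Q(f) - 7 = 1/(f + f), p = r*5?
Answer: 34943/5 ≈ 6988.6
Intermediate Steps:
p = -5 (p = -1*5 = -5)
Q(f) = 7 + 1/(2*f) (Q(f) = 7 + 1/(f + f) = 7 + 1/(2*f))
1096 + Q(p)*854 = 1096 + (7 + (1/2)/(-5))*854 = 1096 + (7 + (1/2)*(-1/5))*854 = 1096 + (7 - 1/10)*854 = 1096 + (69/10)*854 = 1096 + 29463/5 = 34943/5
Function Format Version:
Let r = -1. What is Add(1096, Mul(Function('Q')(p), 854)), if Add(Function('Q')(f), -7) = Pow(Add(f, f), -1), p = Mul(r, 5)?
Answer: Rational(34943, 5) ≈ 6988.6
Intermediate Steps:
p = -5 (p = Mul(-1, 5) = -5)
Function('Q')(f) = Add(7, Mul(Rational(1, 2), Pow(f, -1))) (Function('Q')(f) = Add(7, Pow(Add(f, f), -1)) = Add(7, Pow(Mul(2, f), -1)) = Add(7, Mul(Rational(1, 2), Pow(f, -1))))
Add(1096, Mul(Function('Q')(p), 854)) = Add(1096, Mul(Add(7, Mul(Rational(1, 2), Pow(-5, -1))), 854)) = Add(1096, Mul(Add(7, Mul(Rational(1, 2), Rational(-1, 5))), 854)) = Add(1096, Mul(Add(7, Rational(-1, 10)), 854)) = Add(1096, Mul(Rational(69, 10), 854)) = Add(1096, Rational(29463, 5)) = Rational(34943, 5)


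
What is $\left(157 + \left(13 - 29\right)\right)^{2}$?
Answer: $19881$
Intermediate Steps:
$\left(157 + \left(13 - 29\right)\right)^{2} = \left(157 - 16\right)^{2} = 141^{2} = 19881$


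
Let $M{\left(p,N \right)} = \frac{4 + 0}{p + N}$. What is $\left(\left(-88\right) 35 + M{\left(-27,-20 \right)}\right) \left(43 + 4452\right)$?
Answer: $- \frac{650714180}{47} \approx -1.3845 \cdot 10^{7}$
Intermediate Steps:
$M{\left(p,N \right)} = \frac{4}{N + p}$
$\left(\left(-88\right) 35 + M{\left(-27,-20 \right)}\right) \left(43 + 4452\right) = \left(\left(-88\right) 35 + \frac{4}{-20 - 27}\right) \left(43 + 4452\right) = \left(-3080 + \frac{4}{-47}\right) 4495 = \left(-3080 + 4 \left(- \frac{1}{47}\right)\right) 4495 = \left(-3080 - \frac{4}{47}\right) 4495 = \left(- \frac{144764}{47}\right) 4495 = - \frac{650714180}{47}$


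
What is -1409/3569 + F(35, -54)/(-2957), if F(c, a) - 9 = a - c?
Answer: -3880893/10553533 ≈ -0.36773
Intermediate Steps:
F(c, a) = 9 + a - c (F(c, a) = 9 + (a - c) = 9 + a - c)
-1409/3569 + F(35, -54)/(-2957) = -1409/3569 + (9 - 54 - 1*35)/(-2957) = -1409*1/3569 + (9 - 54 - 35)*(-1/2957) = -1409/3569 - 80*(-1/2957) = -1409/3569 + 80/2957 = -3880893/10553533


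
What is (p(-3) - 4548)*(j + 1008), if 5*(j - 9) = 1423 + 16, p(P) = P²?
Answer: -29612436/5 ≈ -5.9225e+6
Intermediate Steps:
j = 1484/5 (j = 9 + (1423 + 16)/5 = 9 + (⅕)*1439 = 9 + 1439/5 = 1484/5 ≈ 296.80)
(p(-3) - 4548)*(j + 1008) = ((-3)² - 4548)*(1484/5 + 1008) = (9 - 4548)*(6524/5) = -4539*6524/5 = -29612436/5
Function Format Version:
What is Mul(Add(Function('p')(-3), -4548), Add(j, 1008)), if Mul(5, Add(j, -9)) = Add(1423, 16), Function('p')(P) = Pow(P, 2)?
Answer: Rational(-29612436, 5) ≈ -5.9225e+6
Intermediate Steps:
j = Rational(1484, 5) (j = Add(9, Mul(Rational(1, 5), Add(1423, 16))) = Add(9, Mul(Rational(1, 5), 1439)) = Add(9, Rational(1439, 5)) = Rational(1484, 5) ≈ 296.80)
Mul(Add(Function('p')(-3), -4548), Add(j, 1008)) = Mul(Add(Pow(-3, 2), -4548), Add(Rational(1484, 5), 1008)) = Mul(Add(9, -4548), Rational(6524, 5)) = Mul(-4539, Rational(6524, 5)) = Rational(-29612436, 5)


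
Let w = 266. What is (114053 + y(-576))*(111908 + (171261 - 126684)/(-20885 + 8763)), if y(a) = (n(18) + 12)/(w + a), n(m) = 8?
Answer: 4796111862656559/375782 ≈ 1.2763e+10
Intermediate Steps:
y(a) = 20/(266 + a) (y(a) = (8 + 12)/(266 + a) = 20/(266 + a))
(114053 + y(-576))*(111908 + (171261 - 126684)/(-20885 + 8763)) = (114053 + 20/(266 - 576))*(111908 + (171261 - 126684)/(-20885 + 8763)) = (114053 + 20/(-310))*(111908 + 44577/(-12122)) = (114053 + 20*(-1/310))*(111908 + 44577*(-1/12122)) = (114053 - 2/31)*(111908 - 44577/12122) = (3535641/31)*(1356504199/12122) = 4796111862656559/375782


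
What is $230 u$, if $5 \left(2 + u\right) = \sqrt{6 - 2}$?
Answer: $-368$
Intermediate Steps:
$u = - \frac{8}{5}$ ($u = -2 + \frac{\sqrt{6 - 2}}{5} = -2 + \frac{\sqrt{4}}{5} = -2 + \frac{1}{5} \cdot 2 = -2 + \frac{2}{5} = - \frac{8}{5} \approx -1.6$)
$230 u = 230 \left(- \frac{8}{5}\right) = -368$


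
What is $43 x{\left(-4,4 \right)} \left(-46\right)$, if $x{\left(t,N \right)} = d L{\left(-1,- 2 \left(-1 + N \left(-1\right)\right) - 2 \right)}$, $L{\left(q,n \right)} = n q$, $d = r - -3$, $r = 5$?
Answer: $126592$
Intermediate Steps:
$d = 8$ ($d = 5 - -3 = 5 + 3 = 8$)
$x{\left(t,N \right)} = - 16 N$ ($x{\left(t,N \right)} = 8 \left(- 2 \left(-1 + N \left(-1\right)\right) - 2\right) \left(-1\right) = 8 \left(- 2 \left(-1 - N\right) - 2\right) \left(-1\right) = 8 \left(\left(2 + 2 N\right) - 2\right) \left(-1\right) = 8 \cdot 2 N \left(-1\right) = 8 \left(- 2 N\right) = - 16 N$)
$43 x{\left(-4,4 \right)} \left(-46\right) = 43 \left(\left(-16\right) 4\right) \left(-46\right) = 43 \left(-64\right) \left(-46\right) = \left(-2752\right) \left(-46\right) = 126592$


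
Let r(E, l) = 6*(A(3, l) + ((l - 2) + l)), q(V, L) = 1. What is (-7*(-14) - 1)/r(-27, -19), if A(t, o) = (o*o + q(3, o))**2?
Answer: 97/786024 ≈ 0.00012341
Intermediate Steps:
A(t, o) = (1 + o**2)**2 (A(t, o) = (o*o + 1)**2 = (o**2 + 1)**2 = (1 + o**2)**2)
r(E, l) = -12 + 6*(1 + l**2)**2 + 12*l (r(E, l) = 6*((1 + l**2)**2 + ((l - 2) + l)) = 6*((1 + l**2)**2 + ((-2 + l) + l)) = 6*((1 + l**2)**2 + (-2 + 2*l)) = 6*(-2 + (1 + l**2)**2 + 2*l) = -12 + 6*(1 + l**2)**2 + 12*l)
(-7*(-14) - 1)/r(-27, -19) = (-7*(-14) - 1)/(-12 + 6*(1 + (-19)**2)**2 + 12*(-19)) = (98 - 1)/(-12 + 6*(1 + 361)**2 - 228) = 97/(-12 + 6*362**2 - 228) = 97/(-12 + 6*131044 - 228) = 97/(-12 + 786264 - 228) = 97/786024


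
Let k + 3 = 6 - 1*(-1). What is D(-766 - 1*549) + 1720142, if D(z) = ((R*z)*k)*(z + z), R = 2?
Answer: 29387742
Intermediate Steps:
k = 4 (k = -3 + (6 - 1*(-1)) = -3 + (6 + 1) = -3 + 7 = 4)
D(z) = 16*z² (D(z) = ((2*z)*4)*(z + z) = (8*z)*(2*z) = 16*z²)
D(-766 - 1*549) + 1720142 = 16*(-766 - 1*549)² + 1720142 = 16*(-766 - 549)² + 1720142 = 16*(-1315)² + 1720142 = 16*1729225 + 1720142 = 27667600 + 1720142 = 29387742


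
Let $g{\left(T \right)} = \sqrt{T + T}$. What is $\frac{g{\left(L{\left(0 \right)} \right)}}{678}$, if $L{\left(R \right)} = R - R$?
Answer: $0$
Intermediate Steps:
$L{\left(R \right)} = 0$
$g{\left(T \right)} = \sqrt{2} \sqrt{T}$ ($g{\left(T \right)} = \sqrt{2 T} = \sqrt{2} \sqrt{T}$)
$\frac{g{\left(L{\left(0 \right)} \right)}}{678} = \frac{\sqrt{2} \sqrt{0}}{678} = \sqrt{2} \cdot 0 \cdot \frac{1}{678} = 0 \cdot \frac{1}{678} = 0$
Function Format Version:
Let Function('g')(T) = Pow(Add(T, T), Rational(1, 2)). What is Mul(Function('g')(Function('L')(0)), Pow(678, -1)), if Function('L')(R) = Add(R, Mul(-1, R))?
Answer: 0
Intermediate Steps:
Function('L')(R) = 0
Function('g')(T) = Mul(Pow(2, Rational(1, 2)), Pow(T, Rational(1, 2))) (Function('g')(T) = Pow(Mul(2, T), Rational(1, 2)) = Mul(Pow(2, Rational(1, 2)), Pow(T, Rational(1, 2))))
Mul(Function('g')(Function('L')(0)), Pow(678, -1)) = Mul(Mul(Pow(2, Rational(1, 2)), Pow(0, Rational(1, 2))), Pow(678, -1)) = Mul(Mul(Pow(2, Rational(1, 2)), 0), Rational(1, 678)) = Mul(0, Rational(1, 678)) = 0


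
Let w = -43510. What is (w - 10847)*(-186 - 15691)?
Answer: 863026089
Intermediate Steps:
(w - 10847)*(-186 - 15691) = (-43510 - 10847)*(-186 - 15691) = -54357*(-15877) = 863026089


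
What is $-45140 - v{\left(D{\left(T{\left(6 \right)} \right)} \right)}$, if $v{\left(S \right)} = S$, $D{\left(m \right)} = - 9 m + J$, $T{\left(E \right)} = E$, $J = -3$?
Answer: $-45083$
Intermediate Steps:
$D{\left(m \right)} = -3 - 9 m$ ($D{\left(m \right)} = - 9 m - 3 = -3 - 9 m$)
$-45140 - v{\left(D{\left(T{\left(6 \right)} \right)} \right)} = -45140 - \left(-3 - 54\right) = -45140 - -57 = -45140 + 57 = -45083$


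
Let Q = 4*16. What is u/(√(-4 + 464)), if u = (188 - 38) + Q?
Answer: 107*√115/115 ≈ 9.9778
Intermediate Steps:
Q = 64
u = 214 (u = (188 - 38) + 64 = 150 + 64 = 214)
u/(√(-4 + 464)) = 214/(√(-4 + 464)) = 214/(√460) = 214/((2*√115)) = 214*(√115/230) = 107*√115/115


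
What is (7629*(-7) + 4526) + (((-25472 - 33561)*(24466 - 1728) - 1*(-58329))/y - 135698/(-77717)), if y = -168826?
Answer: -17321313251831/423246782 ≈ -40925.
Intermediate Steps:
(7629*(-7) + 4526) + (((-25472 - 33561)*(24466 - 1728) - 1*(-58329))/y - 135698/(-77717)) = (7629*(-7) + 4526) + (((-25472 - 33561)*(24466 - 1728) - 1*(-58329))/(-168826) - 135698/(-77717)) = (-53403 + 4526) + ((-59033*22738 + 58329)*(-1/168826) - 135698*(-1/77717)) = -48877 + ((-1342292354 + 58329)*(-1/168826) + 135698/77717) = -48877 + (-1342234025*(-1/168826) + 135698/77717) = -48877 + (1342234025/168826 + 135698/77717) = -48877 + 3365719711983/423246782 = -17321313251831/423246782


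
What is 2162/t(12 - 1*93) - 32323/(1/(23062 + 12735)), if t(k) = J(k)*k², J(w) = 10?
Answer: -37957564267874/32805 ≈ -1.1571e+9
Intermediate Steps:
t(k) = 10*k²
2162/t(12 - 1*93) - 32323/(1/(23062 + 12735)) = 2162/((10*(12 - 1*93)²)) - 32323/(1/(23062 + 12735)) = 2162/((10*(12 - 93)²)) - 32323/(1/35797) = 2162/((10*(-81)²)) - 32323/1/35797 = 2162/((10*6561)) - 32323*35797 = 2162/65610 - 1157066431 = 2162*(1/65610) - 1157066431 = 1081/32805 - 1157066431 = -37957564267874/32805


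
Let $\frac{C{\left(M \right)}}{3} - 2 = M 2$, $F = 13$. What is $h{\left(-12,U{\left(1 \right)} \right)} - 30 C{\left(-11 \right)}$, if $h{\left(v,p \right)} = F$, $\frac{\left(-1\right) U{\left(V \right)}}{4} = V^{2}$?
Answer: $1813$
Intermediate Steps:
$U{\left(V \right)} = - 4 V^{2}$
$C{\left(M \right)} = 6 + 6 M$ ($C{\left(M \right)} = 6 + 3 M 2 = 6 + 3 \cdot 2 M = 6 + 6 M$)
$h{\left(v,p \right)} = 13$
$h{\left(-12,U{\left(1 \right)} \right)} - 30 C{\left(-11 \right)} = 13 - 30 \left(6 + 6 \left(-11\right)\right) = 13 - 30 \left(6 - 66\right) = 13 - -1800 = 13 + 1800 = 1813$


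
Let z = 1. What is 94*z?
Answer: 94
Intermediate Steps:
94*z = 94*1 = 94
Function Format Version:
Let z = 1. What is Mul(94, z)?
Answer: 94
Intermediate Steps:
Mul(94, z) = Mul(94, 1) = 94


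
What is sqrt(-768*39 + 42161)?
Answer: sqrt(12209) ≈ 110.49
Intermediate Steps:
sqrt(-768*39 + 42161) = sqrt(-29952 + 42161) = sqrt(12209)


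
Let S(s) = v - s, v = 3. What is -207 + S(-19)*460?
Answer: 9913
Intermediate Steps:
S(s) = 3 - s
-207 + S(-19)*460 = -207 + (3 - 1*(-19))*460 = -207 + (3 + 19)*460 = -207 + 22*460 = -207 + 10120 = 9913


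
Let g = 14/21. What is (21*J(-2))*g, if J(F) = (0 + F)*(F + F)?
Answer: 112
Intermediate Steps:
J(F) = 2*F² (J(F) = F*(2*F) = 2*F²)
g = ⅔ (g = 14*(1/21) = ⅔ ≈ 0.66667)
(21*J(-2))*g = (21*(2*(-2)²))*(⅔) = (21*(2*4))*(⅔) = (21*8)*(⅔) = 168*(⅔) = 112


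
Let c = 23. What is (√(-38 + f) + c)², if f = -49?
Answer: (23 + I*√87)² ≈ 442.0 + 429.06*I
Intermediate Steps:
(√(-38 + f) + c)² = (√(-38 - 49) + 23)² = (√(-87) + 23)² = (I*√87 + 23)² = (23 + I*√87)²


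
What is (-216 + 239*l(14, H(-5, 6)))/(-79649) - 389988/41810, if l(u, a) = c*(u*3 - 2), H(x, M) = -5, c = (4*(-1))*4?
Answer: -12328932826/1665062345 ≈ -7.4045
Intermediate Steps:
c = -16 (c = -4*4 = -16)
l(u, a) = 32 - 48*u (l(u, a) = -16*(u*3 - 2) = -16*(3*u - 2) = -16*(-2 + 3*u) = 32 - 48*u)
(-216 + 239*l(14, H(-5, 6)))/(-79649) - 389988/41810 = (-216 + 239*(32 - 48*14))/(-79649) - 389988/41810 = (-216 + 239*(32 - 672))*(-1/79649) - 389988*1/41810 = (-216 + 239*(-640))*(-1/79649) - 194994/20905 = (-216 - 152960)*(-1/79649) - 194994/20905 = -153176*(-1/79649) - 194994/20905 = 153176/79649 - 194994/20905 = -12328932826/1665062345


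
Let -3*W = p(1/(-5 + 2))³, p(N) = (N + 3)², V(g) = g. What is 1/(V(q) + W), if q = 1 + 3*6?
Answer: -2187/220591 ≈ -0.0099143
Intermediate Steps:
q = 19 (q = 1 + 18 = 19)
p(N) = (3 + N)²
W = -262144/2187 (W = -(3 + 1/(-5 + 2))⁶/3 = -(3 + 1/(-3))⁶/3 = -(3 - ⅓)⁶/3 = -((8/3)²)³/3 = -(64/9)³/3 = -⅓*262144/729 = -262144/2187 ≈ -119.86)
1/(V(q) + W) = 1/(19 - 262144/2187) = 1/(-220591/2187) = -2187/220591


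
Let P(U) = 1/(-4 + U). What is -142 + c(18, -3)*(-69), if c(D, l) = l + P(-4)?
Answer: 589/8 ≈ 73.625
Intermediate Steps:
c(D, l) = -⅛ + l (c(D, l) = l + 1/(-4 - 4) = l + 1/(-8) = l - ⅛ = -⅛ + l)
-142 + c(18, -3)*(-69) = -142 + (-⅛ - 3)*(-69) = -142 - 25/8*(-69) = -142 + 1725/8 = 589/8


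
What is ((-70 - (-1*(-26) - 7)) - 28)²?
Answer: 13689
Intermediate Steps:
((-70 - (-1*(-26) - 7)) - 28)² = ((-70 - (26 - 7)) - 28)² = ((-70 - 1*19) - 28)² = ((-70 - 19) - 28)² = (-89 - 28)² = (-117)² = 13689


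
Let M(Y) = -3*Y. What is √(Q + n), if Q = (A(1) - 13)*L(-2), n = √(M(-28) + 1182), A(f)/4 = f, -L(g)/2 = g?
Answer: √(-36 + √1266) ≈ 0.64738*I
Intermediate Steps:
L(g) = -2*g
A(f) = 4*f
n = √1266 (n = √(-3*(-28) + 1182) = √(84 + 1182) = √1266 ≈ 35.581)
Q = -36 (Q = (4*1 - 13)*(-2*(-2)) = (4 - 13)*4 = -9*4 = -36)
√(Q + n) = √(-36 + √1266)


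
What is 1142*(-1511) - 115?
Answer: -1725677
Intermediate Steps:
1142*(-1511) - 115 = -1725562 - 115 = -1725677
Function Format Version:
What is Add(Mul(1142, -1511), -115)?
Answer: -1725677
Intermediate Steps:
Add(Mul(1142, -1511), -115) = Add(-1725562, -115) = -1725677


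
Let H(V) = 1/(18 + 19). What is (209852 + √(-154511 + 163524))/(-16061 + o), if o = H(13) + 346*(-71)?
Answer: -3882262/751599 - 37*√9013/1503198 ≈ -5.1677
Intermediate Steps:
H(V) = 1/37
o = -908941/37 (o = 1/37 + 346*(-71) = 1/37 - 24566 = -908941/37 ≈ -24566.)
(209852 + √(-154511 + 163524))/(-16061 + o) = (209852 + √(-154511 + 163524))/(-16061 - 908941/37) = (209852 + √9013)/(-1503198/37) = (209852 + √9013)*(-37/1503198) = -3882262/751599 - 37*√9013/1503198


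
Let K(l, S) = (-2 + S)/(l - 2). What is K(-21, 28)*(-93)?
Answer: 2418/23 ≈ 105.13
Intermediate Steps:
K(l, S) = (-2 + S)/(-2 + l)
K(-21, 28)*(-93) = ((-2 + 28)/(-2 - 21))*(-93) = (26/(-23))*(-93) = -1/23*26*(-93) = -26/23*(-93) = 2418/23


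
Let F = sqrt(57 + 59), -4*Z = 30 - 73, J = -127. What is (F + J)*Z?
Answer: -5461/4 + 43*sqrt(29)/2 ≈ -1249.5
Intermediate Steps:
Z = 43/4 (Z = -(30 - 73)/4 = -1/4*(-43) = 43/4 ≈ 10.750)
F = 2*sqrt(29) (F = sqrt(116) = 2*sqrt(29) ≈ 10.770)
(F + J)*Z = (2*sqrt(29) - 127)*(43/4) = (-127 + 2*sqrt(29))*(43/4) = -5461/4 + 43*sqrt(29)/2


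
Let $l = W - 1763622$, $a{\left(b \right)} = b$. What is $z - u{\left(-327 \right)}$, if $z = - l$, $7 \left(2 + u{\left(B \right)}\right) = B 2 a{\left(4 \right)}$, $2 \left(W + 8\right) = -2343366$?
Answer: $\frac{20549821}{7} \approx 2.9357 \cdot 10^{6}$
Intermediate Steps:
$W = -1171691$ ($W = -8 + \frac{1}{2} \left(-2343366\right) = -8 - 1171683 = -1171691$)
$l = -2935313$ ($l = -1171691 - 1763622 = -2935313$)
$u{\left(B \right)} = -2 + \frac{8 B}{7}$ ($u{\left(B \right)} = -2 + \frac{B 2 \cdot 4}{7} = -2 + \frac{2 B 4}{7} = -2 + \frac{8 B}{7}$)
$z = 2935313$ ($z = \left(-1\right) \left(-2935313\right) = 2935313$)
$z - u{\left(-327 \right)} = 2935313 - \left(-2 + \frac{8}{7} \left(-327\right)\right) = 2935313 - \left(-2 - \frac{2616}{7}\right) = 2935313 - - \frac{2630}{7} = 2935313 + \frac{2630}{7} = \frac{20549821}{7}$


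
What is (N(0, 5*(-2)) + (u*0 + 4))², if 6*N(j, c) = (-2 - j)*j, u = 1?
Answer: 16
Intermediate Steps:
N(j, c) = j*(-2 - j)/6 (N(j, c) = ((-2 - j)*j)/6 = (j*(-2 - j))/6 = j*(-2 - j)/6)
(N(0, 5*(-2)) + (u*0 + 4))² = (-⅙*0*(2 + 0) + (1*0 + 4))² = (-⅙*0*2 + (0 + 4))² = (0 + 4)² = 4² = 16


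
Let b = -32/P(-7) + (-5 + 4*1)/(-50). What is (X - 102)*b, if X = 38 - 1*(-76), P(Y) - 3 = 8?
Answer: -9534/275 ≈ -34.669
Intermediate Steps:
P(Y) = 11 (P(Y) = 3 + 8 = 11)
X = 114 (X = 38 + 76 = 114)
b = -1589/550 (b = -32/11 + (-5 + 4*1)/(-50) = -32*1/11 + (-5 + 4)*(-1/50) = -32/11 - 1*(-1/50) = -32/11 + 1/50 = -1589/550 ≈ -2.8891)
(X - 102)*b = (114 - 102)*(-1589/550) = 12*(-1589/550) = -9534/275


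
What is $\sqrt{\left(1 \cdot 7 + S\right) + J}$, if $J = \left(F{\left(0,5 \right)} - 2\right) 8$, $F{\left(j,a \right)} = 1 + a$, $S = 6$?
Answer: $3 \sqrt{5} \approx 6.7082$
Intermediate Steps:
$J = 32$ ($J = \left(\left(1 + 5\right) - 2\right) 8 = \left(6 - 2\right) 8 = 4 \cdot 8 = 32$)
$\sqrt{\left(1 \cdot 7 + S\right) + J} = \sqrt{\left(1 \cdot 7 + 6\right) + 32} = \sqrt{\left(7 + 6\right) + 32} = \sqrt{13 + 32} = \sqrt{45} = 3 \sqrt{5}$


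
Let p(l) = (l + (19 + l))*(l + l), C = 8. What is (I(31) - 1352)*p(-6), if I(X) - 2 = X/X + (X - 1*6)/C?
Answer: 226107/2 ≈ 1.1305e+5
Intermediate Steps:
p(l) = 2*l*(19 + 2*l) (p(l) = (19 + 2*l)*(2*l) = 2*l*(19 + 2*l))
I(X) = 9/4 + X/8 (I(X) = 2 + (X/X + (X - 1*6)/8) = 2 + (1 + (X - 6)*(1/8)) = 2 + (1 + (-6 + X)*(1/8)) = 2 + (1 + (-3/4 + X/8)) = 2 + (1/4 + X/8) = 9/4 + X/8)
(I(31) - 1352)*p(-6) = ((9/4 + (1/8)*31) - 1352)*(2*(-6)*(19 + 2*(-6))) = ((9/4 + 31/8) - 1352)*(2*(-6)*(19 - 12)) = (49/8 - 1352)*(2*(-6)*7) = -10767/8*(-84) = 226107/2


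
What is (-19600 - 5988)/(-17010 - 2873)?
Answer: 25588/19883 ≈ 1.2869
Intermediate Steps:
(-19600 - 5988)/(-17010 - 2873) = -25588/(-19883) = -25588*(-1/19883) = 25588/19883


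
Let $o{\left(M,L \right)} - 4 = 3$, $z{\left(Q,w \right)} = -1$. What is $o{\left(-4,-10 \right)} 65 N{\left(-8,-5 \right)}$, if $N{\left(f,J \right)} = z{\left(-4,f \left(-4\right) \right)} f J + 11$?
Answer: $-13195$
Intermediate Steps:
$o{\left(M,L \right)} = 7$ ($o{\left(M,L \right)} = 4 + 3 = 7$)
$N{\left(f,J \right)} = 11 - J f$ ($N{\left(f,J \right)} = - f J + 11 = - J f + 11 = 11 - J f$)
$o{\left(-4,-10 \right)} 65 N{\left(-8,-5 \right)} = 7 \cdot 65 \left(11 - \left(-5\right) \left(-8\right)\right) = 455 \left(11 - 40\right) = 455 \left(-29\right) = -13195$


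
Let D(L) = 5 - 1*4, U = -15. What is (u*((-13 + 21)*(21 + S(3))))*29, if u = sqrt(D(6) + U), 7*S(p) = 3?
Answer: 34800*I*sqrt(14)/7 ≈ 18601.0*I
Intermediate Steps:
D(L) = 1 (D(L) = 5 - 4 = 1)
S(p) = 3/7 (S(p) = (1/7)*3 = 3/7)
u = I*sqrt(14) (u = sqrt(1 - 15) = sqrt(-14) = I*sqrt(14) ≈ 3.7417*I)
(u*((-13 + 21)*(21 + S(3))))*29 = ((I*sqrt(14))*((-13 + 21)*(21 + 3/7)))*29 = ((I*sqrt(14))*(8*(150/7)))*29 = ((I*sqrt(14))*(1200/7))*29 = (1200*I*sqrt(14)/7)*29 = 34800*I*sqrt(14)/7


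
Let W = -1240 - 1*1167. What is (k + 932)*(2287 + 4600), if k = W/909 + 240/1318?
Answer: 3834817680233/599031 ≈ 6.4017e+6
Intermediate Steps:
W = -2407 (W = -1240 - 1167 = -2407)
k = -1477133/599031 (k = -2407/909 + 240/1318 = -2407*1/909 + 240*(1/1318) = -2407/909 + 120/659 = -1477133/599031 ≈ -2.4659)
(k + 932)*(2287 + 4600) = (-1477133/599031 + 932)*(2287 + 4600) = (556819759/599031)*6887 = 3834817680233/599031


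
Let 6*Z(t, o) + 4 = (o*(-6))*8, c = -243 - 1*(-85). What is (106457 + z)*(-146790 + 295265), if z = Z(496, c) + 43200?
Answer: 67223689475/3 ≈ 2.2408e+10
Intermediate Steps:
c = -158 (c = -243 + 85 = -158)
Z(t, o) = -2/3 - 8*o (Z(t, o) = -2/3 + ((o*(-6))*8)/6 = -2/3 + (-6*o*8)/6 = -2/3 + (-48*o)/6 = -2/3 - 8*o)
z = 133390/3 (z = (-2/3 - 8*(-158)) + 43200 = (-2/3 + 1264) + 43200 = 3790/3 + 43200 = 133390/3 ≈ 44463.)
(106457 + z)*(-146790 + 295265) = (106457 + 133390/3)*(-146790 + 295265) = (452761/3)*148475 = 67223689475/3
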